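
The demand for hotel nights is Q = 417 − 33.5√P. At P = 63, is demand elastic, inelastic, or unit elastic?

At P = 63, Q = 151.102.
dQ/dP = −33.5/(2√P) = −33.5/(2·7.9373).
Point elasticity E = (dQ/dP)·(P/Q) = -2.1103 × 63/151.102 ≈ -0.880.
|E| ≈ 0.880 < 1, so demand is inelastic.

inelastic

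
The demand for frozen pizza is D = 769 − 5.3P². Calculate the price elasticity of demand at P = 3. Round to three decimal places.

-0.132

At P = 3, D = 721.3.
dD/dP = −2·5.3·P = −31.8.
Point elasticity E = (dD/dP)·(P/D) = -31.8 × 3/721.3 ≈ -0.132.
|E| < 1, so demand is inelastic at this price.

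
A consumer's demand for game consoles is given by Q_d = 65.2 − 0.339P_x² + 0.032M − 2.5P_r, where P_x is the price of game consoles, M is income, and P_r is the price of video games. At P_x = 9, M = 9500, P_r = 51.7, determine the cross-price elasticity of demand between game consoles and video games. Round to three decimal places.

-0.608

Substituting, Q_d = 65.2 − 0.339(9)² + 0.032(9500) − 2.5(51.7) = 65.2 − 27.459 + 304 − 129.25 = 212.491.
∂Q_d/∂P_r = −2.5, so E_xy = -2.5·(51.7/212.491) ≈ -0.608.
E_xy < 0: the goods are complements.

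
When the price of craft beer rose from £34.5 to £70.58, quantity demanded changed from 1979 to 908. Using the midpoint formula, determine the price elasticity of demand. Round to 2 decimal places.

%ΔQ = (908 − 1979)/[(1979 + 908)/2] = -1071/1443.5 ≈ -0.7419.
%Δp = (70.58 − 34.5)/[(34.5 + 70.58)/2] = 36.08/52.54 ≈ 0.6867.
Arc elasticity E = %ΔQ/%Δp ≈ -0.7419/0.6867 ≈ -1.08.
|E| > 1: demand is elastic over this range.

-1.08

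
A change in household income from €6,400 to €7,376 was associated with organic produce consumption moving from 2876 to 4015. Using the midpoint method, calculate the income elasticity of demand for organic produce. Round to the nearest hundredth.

2.33

%ΔQ = (4015 − 2876)/[(2876+4015)/2] = 1139/3445.5 ≈ 0.3306.
%ΔI = (7,376 − 6,400)/[(6,400+7,376)/2] = 976/6888 ≈ 0.1417.
E_I = %ΔQ/%ΔI ≈ 2.33.
E_I > 1: normal good (luxury).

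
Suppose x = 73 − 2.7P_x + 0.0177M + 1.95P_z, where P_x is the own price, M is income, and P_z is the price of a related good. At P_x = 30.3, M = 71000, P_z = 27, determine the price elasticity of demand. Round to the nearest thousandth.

x = 73 − 2.7(30.3) + 0.0177(71000) + 1.95(27) = 73 − 81.81 + 1256.7 + 52.65 = 1300.54.
∂x/∂P_x = −2.7, so E_p = (−2.7)·(30.3/1300.54) ≈ -0.063.
|E_p| < 1: demand is inelastic.

-0.063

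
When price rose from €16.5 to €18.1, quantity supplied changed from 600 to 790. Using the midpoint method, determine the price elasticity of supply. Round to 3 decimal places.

%Δq = (790 − 600)/[(600 + 790)/2] = 190/695 ≈ 0.2734.
%Δp = (18.1 − 16.5)/[(16.5 + 18.1)/2] = 1.6/17.3 ≈ 0.0925.
Arc elasticity E = %Δq/%Δp ≈ 0.2734/0.0925 ≈ 2.956.
|E| > 1: supply is elastic over this range.

2.956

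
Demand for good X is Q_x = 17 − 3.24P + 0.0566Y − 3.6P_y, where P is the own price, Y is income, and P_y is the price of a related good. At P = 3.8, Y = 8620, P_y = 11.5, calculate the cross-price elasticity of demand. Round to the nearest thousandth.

At the given point, Q_x = 17 − 3.24(3.8) + 0.0566(8620) − 3.6(11.5) = 17 − 12.312 + 487.892 − 41.4 = 451.18.
∂Q_x/∂P_y = −3.6, so E_xy = -3.6·(11.5/451.18) ≈ -0.092.
E_xy < 0: the goods are complements.

-0.092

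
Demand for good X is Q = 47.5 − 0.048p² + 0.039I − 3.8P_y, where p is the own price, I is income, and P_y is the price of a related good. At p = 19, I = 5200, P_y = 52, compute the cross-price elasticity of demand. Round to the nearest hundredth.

Evaluating quantity at (p, I, P_y) gives Q = 47.5 − 0.048(19)² + 0.039(5200) − 3.8(52) = 47.5 − 17.328 + 202.8 − 197.6 = 35.372.
∂Q/∂P_y = −3.8, so E_xy = -3.8·(52/35.372) ≈ -5.59.
E_xy < 0: the goods are complements.

-5.59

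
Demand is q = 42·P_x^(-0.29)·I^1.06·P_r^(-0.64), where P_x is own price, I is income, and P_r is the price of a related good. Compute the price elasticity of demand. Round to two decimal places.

-0.29

For a Cobb–Douglas (constant-elasticity) form q = A·P_x^α·…, the elasticity with respect to P_x equals the exponent α at every point.
Here the exponent on P_x is -0.29, so the price elasticity of demand is -0.29.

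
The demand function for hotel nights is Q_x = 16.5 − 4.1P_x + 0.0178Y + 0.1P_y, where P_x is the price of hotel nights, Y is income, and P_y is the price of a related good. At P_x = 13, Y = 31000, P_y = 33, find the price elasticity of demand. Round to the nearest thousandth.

Evaluating quantity at (P_x, Y, P_y) gives Q_x = 16.5 − 4.1(13) + 0.0178(31000) + 0.1(33) = 16.5 − 53.3 + 551.8 + 3.3 = 518.3.
∂Q_x/∂P_x = −4.1, so E_p = (−4.1)·(13/518.3) ≈ -0.103.
|E_p| < 1: demand is inelastic.

-0.103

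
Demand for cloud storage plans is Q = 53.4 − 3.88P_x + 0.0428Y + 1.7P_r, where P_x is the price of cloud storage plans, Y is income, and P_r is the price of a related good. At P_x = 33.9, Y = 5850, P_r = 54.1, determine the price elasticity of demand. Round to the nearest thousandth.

Evaluating quantity at (P_x, Y, P_r) gives Q = 53.4 − 3.88(33.9) + 0.0428(5850) + 1.7(54.1) = 53.4 − 131.532 + 250.38 + 91.97 = 264.218.
∂Q/∂P_x = −3.88, so E_p = (−3.88)·(33.9/264.218) ≈ -0.498.
|E_p| < 1: demand is inelastic.

-0.498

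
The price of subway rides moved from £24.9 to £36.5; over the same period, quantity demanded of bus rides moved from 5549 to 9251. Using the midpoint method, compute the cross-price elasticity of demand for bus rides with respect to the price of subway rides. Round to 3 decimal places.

1.324

%ΔQ_x = (9251 − 5549)/[(5549+9251)/2] = 3702/7400 ≈ 0.5003.
%ΔP_y = (36.5 − 24.9)/[(24.9+36.5)/2] ≈ 0.3779.
E_xy = 0.5003/0.3779 ≈ 1.324.
E_xy > 0, so bus rides and subway rides are substitutes.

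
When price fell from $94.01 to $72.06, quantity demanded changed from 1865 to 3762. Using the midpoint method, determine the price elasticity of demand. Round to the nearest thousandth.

%ΔQ = (3762 − 1865)/[(1865 + 3762)/2] = 1897/2813.5 ≈ 0.6742.
%ΔP = (72.06 − 94.01)/[(94.01 + 72.06)/2] = -21.95/83.035 ≈ -0.2643.
Arc elasticity E = %ΔQ/%ΔP ≈ 0.6742/-0.2643 ≈ -2.551.
|E| > 1: demand is elastic over this range.

-2.551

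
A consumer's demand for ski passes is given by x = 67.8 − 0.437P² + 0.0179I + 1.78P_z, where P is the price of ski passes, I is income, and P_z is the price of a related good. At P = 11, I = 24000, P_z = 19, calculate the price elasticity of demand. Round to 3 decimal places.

-0.221

Evaluating quantity at (P, I, P_z) gives x = 67.8 − 0.437(11)² + 0.0179(24000) + 1.78(19) = 67.8 − 52.877 + 429.6 + 33.82 = 478.343.
∂x/∂P = −2·0.437·P = -9.614, so E_p = -9.614·(11/478.343) ≈ -0.221.
|E_p| < 1: demand is inelastic.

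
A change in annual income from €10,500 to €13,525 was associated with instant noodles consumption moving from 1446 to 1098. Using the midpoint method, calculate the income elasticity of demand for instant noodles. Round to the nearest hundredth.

%ΔQ = (1098 − 1446)/[(1446+1098)/2] = -348/1272 ≈ -0.2736.
%ΔI = (13,525 − 10,500)/[(10,500+13,525)/2] = 3025/12012.5 ≈ 0.2518.
E_I = %ΔQ/%ΔI ≈ -1.09.
E_I < 0: inferior good.

-1.09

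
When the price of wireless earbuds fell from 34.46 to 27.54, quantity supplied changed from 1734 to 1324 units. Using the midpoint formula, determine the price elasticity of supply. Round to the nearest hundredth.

1.20

%Δq = (1324 − 1734)/[(1734 + 1324)/2] = -410/1529 ≈ -0.2681.
%ΔP = (27.54 − 34.46)/[(34.46 + 27.54)/2] = -6.92/31 ≈ -0.2232.
Arc elasticity E = %Δq/%ΔP ≈ -0.2681/-0.2232 ≈ 1.20.
|E| > 1: supply is elastic over this range.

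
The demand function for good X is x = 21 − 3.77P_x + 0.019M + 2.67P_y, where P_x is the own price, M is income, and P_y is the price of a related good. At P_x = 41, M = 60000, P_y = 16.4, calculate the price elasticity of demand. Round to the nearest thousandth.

Substituting, x = 21 − 3.77(41) + 0.019(60000) + 2.67(16.4) = 21 − 154.57 + 1140 + 43.788 = 1050.218.
∂x/∂P_x = −3.77, so E_p = (−3.77)·(41/1050.218) ≈ -0.147.
|E_p| < 1: demand is inelastic.

-0.147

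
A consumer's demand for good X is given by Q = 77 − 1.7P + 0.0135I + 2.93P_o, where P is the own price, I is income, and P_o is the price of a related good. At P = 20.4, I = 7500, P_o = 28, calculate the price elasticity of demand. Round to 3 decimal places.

Q = 77 − 1.7(20.4) + 0.0135(7500) + 2.93(28) = 77 − 34.68 + 101.25 + 82.04 = 225.61.
∂Q/∂P = −1.7, so E_p = (−1.7)·(20.4/225.61) ≈ -0.154.
|E_p| < 1: demand is inelastic.

-0.154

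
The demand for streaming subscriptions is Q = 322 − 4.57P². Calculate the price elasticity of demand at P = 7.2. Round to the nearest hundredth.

-5.57

At P = 7.2, Q = 85.0912.
dQ/dP = −2·4.57·P = −65.808.
Point elasticity E = (dQ/dP)·(P/Q) = -65.808 × 7.2/85.0912 ≈ -5.57.
|E| > 1, so demand is elastic at this price.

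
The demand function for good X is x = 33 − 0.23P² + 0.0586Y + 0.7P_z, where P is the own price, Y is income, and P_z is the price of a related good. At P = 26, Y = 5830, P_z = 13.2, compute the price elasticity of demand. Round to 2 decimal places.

-1.36

Evaluating quantity at (P, Y, P_z) gives x = 33 − 0.23(26)² + 0.0586(5830) + 0.7(13.2) = 33 − 155.48 + 341.638 + 9.24 = 228.398.
∂x/∂P = −2·0.23·P = -11.96, so E_p = -11.96·(26/228.398) ≈ -1.36.
|E_p| > 1: demand is elastic.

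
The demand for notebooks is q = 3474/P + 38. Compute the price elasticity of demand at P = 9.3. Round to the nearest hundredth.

At P = 9.3, q = 411.5484.
dq/dP = −3474/P² = −40.1665.
Point elasticity E = (dq/dP)·(P/q) = -40.1665 × 9.3/411.5484 ≈ -0.91.
|E| < 1, so demand is inelastic at this price.

-0.91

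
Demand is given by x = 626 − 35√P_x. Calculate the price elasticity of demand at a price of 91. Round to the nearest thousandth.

-0.571

At P_x = 91, x = 292.1213.
dx/dP_x = −35/(2√P_x) = −35/(2·9.5394).
Point elasticity E = (dx/dP_x)·(P_x/x) = -1.8345 × 91/292.1213 ≈ -0.571.
|E| < 1, so demand is inelastic at this price.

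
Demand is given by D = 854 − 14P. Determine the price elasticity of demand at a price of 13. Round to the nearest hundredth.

-0.27

At P = 13, D = 672.
dD/dP = −14.
Point elasticity E = (dD/dP)·(P/D) = -14 × 13/672 ≈ -0.27.
|E| < 1, so demand is inelastic at this price.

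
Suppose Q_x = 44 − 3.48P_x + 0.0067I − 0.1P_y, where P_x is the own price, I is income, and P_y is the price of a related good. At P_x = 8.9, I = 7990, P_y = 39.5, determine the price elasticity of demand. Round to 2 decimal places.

-0.49

Q_x = 44 − 3.48(8.9) + 0.0067(7990) − 0.1(39.5) = 44 − 30.972 + 53.533 − 3.95 = 62.611.
∂Q_x/∂P_x = −3.48, so E_p = (−3.48)·(8.9/62.611) ≈ -0.49.
|E_p| < 1: demand is inelastic.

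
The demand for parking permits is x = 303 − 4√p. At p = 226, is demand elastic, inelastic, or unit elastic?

At p = 226, x = 242.8668.
dx/dp = −4/(2√p) = −4/(2·15.0333).
Point elasticity E = (dx/dp)·(p/x) = -0.133 × 226/242.8668 ≈ -0.124.
|E| ≈ 0.124 < 1, so demand is inelastic.

inelastic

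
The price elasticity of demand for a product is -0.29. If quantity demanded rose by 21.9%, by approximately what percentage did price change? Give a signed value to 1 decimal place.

%ΔQ ≈ E × %ΔP ⇒ %ΔP = %ΔQ / E = (21.9%)/(-0.29) ≈ -75.5%.

-75.5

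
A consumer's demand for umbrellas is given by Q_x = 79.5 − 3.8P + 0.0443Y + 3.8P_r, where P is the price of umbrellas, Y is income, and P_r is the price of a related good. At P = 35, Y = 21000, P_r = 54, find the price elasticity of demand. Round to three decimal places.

-0.123

First evaluate Q_x: 79.5 − 3.8(35) + 0.0443(21000) + 3.8(54) = 79.5 − 133 + 930.3 + 205.2 = 1082.
∂Q_x/∂P = −3.8, so E_p = (−3.8)·(35/1082) ≈ -0.123.
|E_p| < 1: demand is inelastic.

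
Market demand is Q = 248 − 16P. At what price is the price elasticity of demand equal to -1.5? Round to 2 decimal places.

9.30

Set −bP/(a − bP) = −1.5 ⇒ bP = 1.5(a − bP) ⇒ bP(1+1.5) = 1.5·a.
P = 1.5·248/(16·2.5) = 9.30.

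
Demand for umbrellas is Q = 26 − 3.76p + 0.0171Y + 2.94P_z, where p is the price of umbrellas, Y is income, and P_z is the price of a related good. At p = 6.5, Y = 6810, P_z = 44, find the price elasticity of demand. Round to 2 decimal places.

-0.10

Q = 26 − 3.76(6.5) + 0.0171(6810) + 2.94(44) = 26 − 24.44 + 116.451 + 129.36 = 247.371.
∂Q/∂p = −3.76, so E_p = (−3.76)·(6.5/247.371) ≈ -0.10.
|E_p| < 1: demand is inelastic.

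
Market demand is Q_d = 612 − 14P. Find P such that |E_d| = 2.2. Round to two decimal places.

Set −bP/(a − bP) = −2.2 ⇒ bP = 2.2(a − bP) ⇒ bP(1+2.2) = 2.2·a.
P = 2.2·612/(14·3.2) ≈ 30.05.

30.05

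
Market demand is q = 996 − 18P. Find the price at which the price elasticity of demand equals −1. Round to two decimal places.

27.67

For linear demand q = a − bP, E = −bP/(a − bP). |E| = 1 ⇒ bP = a − bP ⇒ P = a/(2b).
P = 996/(2·18) ≈ 27.67.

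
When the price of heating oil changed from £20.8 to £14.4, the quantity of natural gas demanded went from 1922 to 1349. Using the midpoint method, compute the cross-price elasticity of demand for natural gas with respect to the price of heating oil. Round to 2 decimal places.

0.96

%ΔQ_x = (1349 − 1922)/[(1922+1349)/2] = -573/1635.5 ≈ -0.3504.
%ΔP_y = (14.4 − 20.8)/[(20.8+14.4)/2] ≈ -0.3636.
E_xy = -0.3504/-0.3636 ≈ 0.96.
E_xy > 0, so natural gas and heating oil are substitutes.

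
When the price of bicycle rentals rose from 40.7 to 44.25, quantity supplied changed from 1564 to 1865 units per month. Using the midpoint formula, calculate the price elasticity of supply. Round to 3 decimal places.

%ΔQ = (1865 − 1564)/[(1564 + 1865)/2] = 301/1714.5 ≈ 0.1756.
%ΔP = (44.25 − 40.7)/[(40.7 + 44.25)/2] = 3.55/42.475 ≈ 0.0836.
Arc elasticity E = %ΔQ/%ΔP ≈ 0.1756/0.0836 ≈ 2.101.
|E| > 1: supply is elastic over this range.

2.101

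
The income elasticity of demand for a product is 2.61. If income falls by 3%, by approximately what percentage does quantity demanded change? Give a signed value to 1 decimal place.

-7.8

%ΔQ ≈ E × %ΔI = (2.61) × (-3%) ≈ -7.8%.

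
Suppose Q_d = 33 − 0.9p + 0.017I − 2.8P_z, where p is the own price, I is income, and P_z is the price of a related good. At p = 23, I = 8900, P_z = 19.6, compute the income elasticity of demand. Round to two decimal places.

1.39

Q_d = 33 − 0.9(23) + 0.017(8900) − 2.8(19.6) = 33 − 20.7 + 151.3 − 54.88 = 108.72.
∂Q_d/∂I = +0.017, so E_I = 0.017·(8900/108.72) ≈ 1.39.
E_I > 1: normal good (luxury).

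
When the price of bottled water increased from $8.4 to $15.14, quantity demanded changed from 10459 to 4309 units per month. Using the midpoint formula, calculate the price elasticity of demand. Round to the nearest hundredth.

-1.45

%Δq = (4309 − 10459)/[(10459 + 4309)/2] = -6150/7384 ≈ -0.8329.
%ΔP = (15.14 − 8.4)/[(8.4 + 15.14)/2] = 6.74/11.77 ≈ 0.5726.
Arc elasticity E = %Δq/%ΔP ≈ -0.8329/0.5726 ≈ -1.45.
|E| > 1: demand is elastic over this range.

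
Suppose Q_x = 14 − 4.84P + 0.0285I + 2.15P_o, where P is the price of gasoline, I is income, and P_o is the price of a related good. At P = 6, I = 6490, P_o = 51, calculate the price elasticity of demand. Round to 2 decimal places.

Evaluating quantity at (P, I, P_o) gives Q_x = 14 − 4.84(6) + 0.0285(6490) + 2.15(51) = 14 − 29.04 + 184.965 + 109.65 = 279.575.
∂Q_x/∂P = −4.84, so E_p = (−4.84)·(6/279.575) ≈ -0.10.
|E_p| < 1: demand is inelastic.

-0.10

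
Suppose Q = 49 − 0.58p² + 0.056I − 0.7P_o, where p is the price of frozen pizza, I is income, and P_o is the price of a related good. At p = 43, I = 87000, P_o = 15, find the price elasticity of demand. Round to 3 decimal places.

First evaluate Q: 49 − 0.58(43)² + 0.056(87000) − 0.7(15) = 49 − 1072.42 + 4872 − 10.5 = 3838.08.
∂Q/∂p = −2·0.58·p = -49.88, so E_p = -49.88·(43/3838.08) ≈ -0.559.
|E_p| < 1: demand is inelastic.

-0.559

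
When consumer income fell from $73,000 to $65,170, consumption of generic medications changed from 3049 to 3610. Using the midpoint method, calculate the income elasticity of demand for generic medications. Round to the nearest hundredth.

-1.49

%ΔQ = (3610 − 3049)/[(3049+3610)/2] = 561/3329.5 ≈ 0.1685.
%ΔI = (65,170 − 73,000)/[(73,000+65,170)/2] = -7830/69085 ≈ -0.1133.
E_I = %ΔQ/%ΔI ≈ -1.49.
E_I < 0: inferior good.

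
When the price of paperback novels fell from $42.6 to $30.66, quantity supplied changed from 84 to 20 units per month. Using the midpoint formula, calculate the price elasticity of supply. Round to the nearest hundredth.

3.78

%ΔQ = (20 − 84)/[(84 + 20)/2] = -64/52 ≈ -1.2308.
%ΔP = (30.66 − 42.6)/[(42.6 + 30.66)/2] = -11.94/36.63 ≈ -0.3260.
Arc elasticity E = %ΔQ/%ΔP ≈ -1.2308/-0.3260 ≈ 3.78.
|E| > 1: supply is elastic over this range.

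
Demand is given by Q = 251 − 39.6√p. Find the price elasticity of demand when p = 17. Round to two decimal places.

-0.93

At p = 17, Q = 87.725.
dQ/dp = −39.6/(2√p) = −39.6/(2·4.1231).
Point elasticity E = (dQ/dp)·(p/Q) = -4.8022 × 17/87.725 ≈ -0.93.
|E| < 1, so demand is inelastic at this price.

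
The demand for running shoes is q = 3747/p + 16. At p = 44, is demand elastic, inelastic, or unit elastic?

inelastic

At p = 44, q = 101.1591.
dq/dp = −3747/p² = −1.9354.
Point elasticity E = (dq/dp)·(p/q) = -1.9354 × 44/101.1591 ≈ -0.842.
|E| ≈ 0.842 < 1, so demand is inelastic.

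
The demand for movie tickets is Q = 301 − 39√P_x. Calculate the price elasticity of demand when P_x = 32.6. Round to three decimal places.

-1.422

At P_x = 32.6, Q = 78.324.
dQ/dP_x = −39/(2√P_x) = −39/(2·5.7096).
Point elasticity E = (dQ/dP_x)·(P_x/Q) = -3.4153 × 32.6/78.324 ≈ -1.422.
|E| > 1, so demand is elastic at this price.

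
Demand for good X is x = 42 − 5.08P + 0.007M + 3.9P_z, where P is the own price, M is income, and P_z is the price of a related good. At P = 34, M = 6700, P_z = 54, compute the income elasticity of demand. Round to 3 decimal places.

First evaluate x: 42 − 5.08(34) + 0.007(6700) + 3.9(54) = 42 − 172.72 + 46.9 + 210.6 = 126.78.
∂x/∂M = +0.007, so E_I = 0.007·(6700/126.78) ≈ 0.370.
E_I ∈ (0,1): normal good (necessity).

0.370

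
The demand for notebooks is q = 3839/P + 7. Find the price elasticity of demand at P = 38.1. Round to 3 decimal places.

-0.935

At P = 38.1, q = 107.7612.
dq/dP = −3839/P² = −2.6446.
Point elasticity E = (dq/dP)·(P/q) = -2.6446 × 38.1/107.7612 ≈ -0.935.
|E| < 1, so demand is inelastic at this price.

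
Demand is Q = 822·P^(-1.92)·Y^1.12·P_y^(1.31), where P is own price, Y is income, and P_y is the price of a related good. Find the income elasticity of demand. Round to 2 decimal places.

For a Cobb–Douglas (constant-elasticity) form Q = A·Y^α·…, the elasticity with respect to Y equals the exponent α at every point.
Here the exponent on Y is 1.12, so the income elasticity of demand is 1.12.

1.12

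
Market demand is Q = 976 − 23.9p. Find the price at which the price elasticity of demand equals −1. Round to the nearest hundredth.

For linear demand Q = a − bp, E = −bp/(a − bp). |E| = 1 ⇒ bp = a − bp ⇒ p = a/(2b).
p = 976/(2·23.9) ≈ 20.42.

20.42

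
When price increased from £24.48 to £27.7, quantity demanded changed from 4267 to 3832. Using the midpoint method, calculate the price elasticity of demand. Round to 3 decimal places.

-0.870

%ΔQ = (3832 − 4267)/[(4267 + 3832)/2] = -435/4049.5 ≈ -0.1074.
%Δp = (27.7 − 24.48)/[(24.48 + 27.7)/2] = 3.22/26.09 ≈ 0.1234.
Arc elasticity E = %ΔQ/%Δp ≈ -0.1074/0.1234 ≈ -0.870.
|E| < 1: demand is inelastic over this range.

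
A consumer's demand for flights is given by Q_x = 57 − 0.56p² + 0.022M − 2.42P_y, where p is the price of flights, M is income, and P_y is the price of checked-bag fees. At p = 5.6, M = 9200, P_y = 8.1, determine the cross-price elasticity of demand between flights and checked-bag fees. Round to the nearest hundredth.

-0.09

At the given point, Q_x = 57 − 0.56(5.6)² + 0.022(9200) − 2.42(8.1) = 57 − 17.5616 + 202.4 − 19.602 = 222.2364.
∂Q_x/∂P_y = −2.42, so E_xy = -2.42·(8.1/222.2364) ≈ -0.09.
E_xy < 0: the goods are complements.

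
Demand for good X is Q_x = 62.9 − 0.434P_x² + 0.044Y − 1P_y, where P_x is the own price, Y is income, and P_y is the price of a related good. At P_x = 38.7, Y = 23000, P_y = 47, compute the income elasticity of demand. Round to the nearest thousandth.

2.678

First evaluate Q_x: 62.9 − 0.434(38.7)² + 0.044(23000) − 1(47) = 62.9 − 649.9975 + 1012 − 47 = 377.9025.
∂Q_x/∂Y = +0.044, so E_I = 0.044·(23000/377.9025) ≈ 2.678.
E_I > 1: normal good (luxury).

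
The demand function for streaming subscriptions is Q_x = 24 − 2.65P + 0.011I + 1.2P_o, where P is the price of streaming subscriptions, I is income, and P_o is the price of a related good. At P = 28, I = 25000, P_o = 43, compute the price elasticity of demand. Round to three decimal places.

-0.268

First evaluate Q_x: 24 − 2.65(28) + 0.011(25000) + 1.2(43) = 24 − 74.2 + 275 + 51.6 = 276.4.
∂Q_x/∂P = −2.65, so E_p = (−2.65)·(28/276.4) ≈ -0.268.
|E_p| < 1: demand is inelastic.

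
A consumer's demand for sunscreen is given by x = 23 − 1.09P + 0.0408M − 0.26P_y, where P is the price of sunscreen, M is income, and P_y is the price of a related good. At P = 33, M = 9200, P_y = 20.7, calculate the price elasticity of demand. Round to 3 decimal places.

-0.101

At the given point, x = 23 − 1.09(33) + 0.0408(9200) − 0.26(20.7) = 23 − 35.97 + 375.36 − 5.382 = 357.008.
∂x/∂P = −1.09, so E_p = (−1.09)·(33/357.008) ≈ -0.101.
|E_p| < 1: demand is inelastic.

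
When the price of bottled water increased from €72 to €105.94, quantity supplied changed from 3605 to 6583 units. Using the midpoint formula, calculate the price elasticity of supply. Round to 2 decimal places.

%Δq = (6583 − 3605)/[(3605 + 6583)/2] = 2978/5094 ≈ 0.5846.
%Δp = (105.94 − 72)/[(72 + 105.94)/2] = 33.94/88.97 ≈ 0.3815.
Arc elasticity E = %Δq/%Δp ≈ 0.5846/0.3815 ≈ 1.53.
|E| > 1: supply is elastic over this range.

1.53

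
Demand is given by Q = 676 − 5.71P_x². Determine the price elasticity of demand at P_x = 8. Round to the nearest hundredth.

At P_x = 8, Q = 310.56.
dQ/dP_x = −2·5.71·P_x = −91.36.
Point elasticity E = (dQ/dP_x)·(P_x/Q) = -91.36 × 8/310.56 ≈ -2.35.
|E| > 1, so demand is elastic at this price.

-2.35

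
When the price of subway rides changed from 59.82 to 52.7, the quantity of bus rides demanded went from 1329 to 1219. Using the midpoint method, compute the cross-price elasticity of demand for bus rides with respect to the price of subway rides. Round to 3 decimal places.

%ΔQ_x = (1219 − 1329)/[(1329+1219)/2] = -110/1274 ≈ -0.0863.
%ΔP_y = (52.7 − 59.82)/[(59.82+52.7)/2] ≈ -0.1266.
E_xy = -0.0863/-0.1266 ≈ 0.682.
E_xy > 0, so bus rides and subway rides are substitutes.

0.682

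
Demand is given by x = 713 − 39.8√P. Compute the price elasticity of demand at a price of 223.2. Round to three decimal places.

At P = 223.2, x = 118.3928.
dx/dP = −39.8/(2√P) = −39.8/(2·14.9399).
Point elasticity E = (dx/dP)·(P/x) = -1.332 × 223.2/118.3928 ≈ -2.511.
|E| > 1, so demand is elastic at this price.

-2.511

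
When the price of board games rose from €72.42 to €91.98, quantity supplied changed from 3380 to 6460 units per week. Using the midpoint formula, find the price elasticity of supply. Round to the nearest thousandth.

%ΔQ = (6460 − 3380)/[(3380 + 6460)/2] = 3080/4920 ≈ 0.6260.
%ΔP = (91.98 − 72.42)/[(72.42 + 91.98)/2] = 19.56/82.2 ≈ 0.2380.
Arc elasticity E = %ΔQ/%ΔP ≈ 0.6260/0.2380 ≈ 2.631.
|E| > 1: supply is elastic over this range.

2.631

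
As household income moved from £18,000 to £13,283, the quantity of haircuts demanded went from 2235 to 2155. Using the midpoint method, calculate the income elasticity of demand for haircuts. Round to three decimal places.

0.121

%ΔQ = (2155 − 2235)/[(2235+2155)/2] = -80/2195 ≈ -0.0364.
%ΔM = (13,283 − 18,000)/[(18,000+13,283)/2] = -4717/15641.5 ≈ -0.3016.
E_I = %ΔQ/%ΔM ≈ 0.121.
E_I ∈ (0,1): normal good (necessity).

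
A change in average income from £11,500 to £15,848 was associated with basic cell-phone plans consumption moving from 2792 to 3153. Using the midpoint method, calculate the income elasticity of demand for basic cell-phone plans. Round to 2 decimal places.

0.38

%ΔQ = (3153 − 2792)/[(2792+3153)/2] = 361/2972.5 ≈ 0.1214.
%ΔI = (15,848 − 11,500)/[(11,500+15,848)/2] = 4348/13674 ≈ 0.3180.
E_I = %ΔQ/%ΔI ≈ 0.38.
E_I ∈ (0,1): normal good (necessity).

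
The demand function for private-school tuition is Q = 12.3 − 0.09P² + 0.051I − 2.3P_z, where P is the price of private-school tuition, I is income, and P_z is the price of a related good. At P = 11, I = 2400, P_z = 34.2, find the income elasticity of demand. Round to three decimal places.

2.711

Q = 12.3 − 0.09(11)² + 0.051(2400) − 2.3(34.2) = 12.3 − 10.89 + 122.4 − 78.66 = 45.15.
∂Q/∂I = +0.051, so E_I = 0.051·(2400/45.15) ≈ 2.711.
E_I > 1: normal good (luxury).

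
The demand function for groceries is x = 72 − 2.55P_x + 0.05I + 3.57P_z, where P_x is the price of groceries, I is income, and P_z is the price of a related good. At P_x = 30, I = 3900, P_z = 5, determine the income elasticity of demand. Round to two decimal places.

First evaluate x: 72 − 2.55(30) + 0.05(3900) + 3.57(5) = 72 − 76.5 + 195 + 17.85 = 208.35.
∂x/∂I = +0.05, so E_I = 0.05·(3900/208.35) ≈ 0.94.
E_I ∈ (0,1): normal good (necessity).

0.94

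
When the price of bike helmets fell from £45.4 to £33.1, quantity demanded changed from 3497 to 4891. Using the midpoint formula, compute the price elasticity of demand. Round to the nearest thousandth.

-1.061

%Δq = (4891 − 3497)/[(3497 + 4891)/2] = 1394/4194 ≈ 0.3324.
%ΔP = (33.1 − 45.4)/[(45.4 + 33.1)/2] = -12.3/39.25 ≈ -0.3134.
Arc elasticity E = %Δq/%ΔP ≈ 0.3324/-0.3134 ≈ -1.061.
|E| > 1: demand is elastic over this range.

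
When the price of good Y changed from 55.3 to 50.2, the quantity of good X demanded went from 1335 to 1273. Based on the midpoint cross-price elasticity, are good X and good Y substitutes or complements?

%ΔQ_x = (1273 − 1335)/[(1335+1273)/2] = -62/1304 ≈ -0.0475.
%ΔP_y = (50.2 − 55.3)/[(55.3+50.2)/2] ≈ -0.0967.
E_xy = -0.0475/-0.0967 ≈ 0.492.
E_xy > 0, so the goods are substitutes.

substitutes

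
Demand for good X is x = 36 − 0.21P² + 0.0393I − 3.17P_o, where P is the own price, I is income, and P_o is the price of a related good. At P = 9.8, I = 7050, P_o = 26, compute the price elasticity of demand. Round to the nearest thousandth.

First evaluate x: 36 − 0.21(9.8)² + 0.0393(7050) − 3.17(26) = 36 − 20.1684 + 277.065 − 82.42 = 210.4766.
∂x/∂P = −2·0.21·P = -4.116, so E_p = -4.116·(9.8/210.4766) ≈ -0.192.
|E_p| < 1: demand is inelastic.

-0.192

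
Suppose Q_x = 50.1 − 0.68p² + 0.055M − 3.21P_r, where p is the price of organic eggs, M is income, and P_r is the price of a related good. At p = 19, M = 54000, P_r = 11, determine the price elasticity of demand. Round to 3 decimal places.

-0.179

Q_x = 50.1 − 0.68(19)² + 0.055(54000) − 3.21(11) = 50.1 − 245.48 + 2970 − 35.31 = 2739.31.
∂Q_x/∂p = −2·0.68·p = -25.84, so E_p = -25.84·(19/2739.31) ≈ -0.179.
|E_p| < 1: demand is inelastic.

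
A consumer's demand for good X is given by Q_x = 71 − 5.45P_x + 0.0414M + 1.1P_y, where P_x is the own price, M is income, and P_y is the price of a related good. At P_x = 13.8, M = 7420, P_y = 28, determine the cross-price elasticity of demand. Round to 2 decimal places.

Substituting, Q_x = 71 − 5.45(13.8) + 0.0414(7420) + 1.1(28) = 71 − 75.21 + 307.188 + 30.8 = 333.778.
∂Q_x/∂P_y = +1.1, so E_xy = 1.1·(28/333.778) ≈ 0.09.
E_xy > 0: the goods are substitutes.

0.09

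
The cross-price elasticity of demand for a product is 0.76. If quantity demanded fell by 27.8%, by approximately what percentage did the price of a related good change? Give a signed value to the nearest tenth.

%ΔQ ≈ E × %ΔP_y ⇒ %ΔP_y = %ΔQ / E = (-27.8%)/(0.76) ≈ -36.6%.

-36.6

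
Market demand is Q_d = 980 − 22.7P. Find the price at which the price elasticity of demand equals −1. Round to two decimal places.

For linear demand Q_d = a − bP, E = −bP/(a − bP). |E| = 1 ⇒ bP = a − bP ⇒ P = a/(2b).
P = 980/(2·22.7) ≈ 21.59.

21.59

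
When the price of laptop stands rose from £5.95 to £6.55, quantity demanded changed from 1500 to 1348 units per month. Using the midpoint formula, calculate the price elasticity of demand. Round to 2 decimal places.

-1.11

%Δq = (1348 − 1500)/[(1500 + 1348)/2] = -152/1424 ≈ -0.1067.
%Δp = (6.55 − 5.95)/[(5.95 + 6.55)/2] = 0.6/6.25 ≈ 0.0960.
Arc elasticity E = %Δq/%Δp ≈ -0.1067/0.0960 ≈ -1.11.
|E| > 1: demand is elastic over this range.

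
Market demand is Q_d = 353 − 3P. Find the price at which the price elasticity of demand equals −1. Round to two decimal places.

58.83

For linear demand Q_d = a − bP, E = −bP/(a − bP). |E| = 1 ⇒ bP = a − bP ⇒ P = a/(2b).
P = 353/(2·3) ≈ 58.83.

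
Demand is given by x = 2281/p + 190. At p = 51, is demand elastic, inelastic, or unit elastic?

inelastic

At p = 51, x = 234.7255.
dx/dp = −2281/p² = −0.877.
Point elasticity E = (dx/dp)·(p/x) = -0.877 × 51/234.7255 ≈ -0.191.
|E| ≈ 0.191 < 1, so demand is inelastic.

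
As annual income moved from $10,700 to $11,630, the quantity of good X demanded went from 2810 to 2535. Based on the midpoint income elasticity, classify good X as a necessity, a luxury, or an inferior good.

inferior

%ΔQ = (2535 − 2810)/[(2810+2535)/2] = -275/2672.5 ≈ -0.1029.
%ΔM = (11,630 − 10,700)/[(10,700+11,630)/2] = 930/11165 ≈ 0.0833.
E_I = %ΔQ/%ΔM ≈ -1.235.
E_I < 0: inferior good.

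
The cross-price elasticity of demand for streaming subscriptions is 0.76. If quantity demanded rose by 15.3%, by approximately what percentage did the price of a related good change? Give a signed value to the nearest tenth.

20.1

%ΔQ ≈ E × %ΔP_y ⇒ %ΔP_y = %ΔQ / E = (15.3%)/(0.76) ≈ 20.1%.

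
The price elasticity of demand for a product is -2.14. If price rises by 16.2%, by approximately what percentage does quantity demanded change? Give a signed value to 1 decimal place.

-34.7

%ΔQ ≈ E × %ΔP = (-2.14) × (16.2%) ≈ -34.7%.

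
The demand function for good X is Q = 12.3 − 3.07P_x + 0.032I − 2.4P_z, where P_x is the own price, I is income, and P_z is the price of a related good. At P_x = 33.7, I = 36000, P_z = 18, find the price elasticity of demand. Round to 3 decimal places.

-0.102

Evaluating quantity at (P_x, I, P_z) gives Q = 12.3 − 3.07(33.7) + 0.032(36000) − 2.4(18) = 12.3 − 103.459 + 1152 − 43.2 = 1017.641.
∂Q/∂P_x = −3.07, so E_p = (−3.07)·(33.7/1017.641) ≈ -0.102.
|E_p| < 1: demand is inelastic.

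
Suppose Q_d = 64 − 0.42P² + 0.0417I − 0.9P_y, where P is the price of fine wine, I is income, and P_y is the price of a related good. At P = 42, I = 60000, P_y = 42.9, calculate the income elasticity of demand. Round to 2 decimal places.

1.40

Q_d = 64 − 0.42(42)² + 0.0417(60000) − 0.9(42.9) = 64 − 740.88 + 2502 − 38.61 = 1786.51.
∂Q_d/∂I = +0.0417, so E_I = 0.0417·(60000/1786.51) ≈ 1.40.
E_I > 1: normal good (luxury).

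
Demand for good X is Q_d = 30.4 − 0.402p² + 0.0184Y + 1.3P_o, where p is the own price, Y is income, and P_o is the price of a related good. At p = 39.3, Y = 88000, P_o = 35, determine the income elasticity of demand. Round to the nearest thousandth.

1.507

Evaluating quantity at (p, Y, P_o) gives Q_d = 30.4 − 0.402(39.3)² + 0.0184(88000) + 1.3(35) = 30.4 − 620.885 + 1619.2 + 45.5 = 1074.215.
∂Q_d/∂Y = +0.0184, so E_I = 0.0184·(88000/1074.215) ≈ 1.507.
E_I > 1: normal good (luxury).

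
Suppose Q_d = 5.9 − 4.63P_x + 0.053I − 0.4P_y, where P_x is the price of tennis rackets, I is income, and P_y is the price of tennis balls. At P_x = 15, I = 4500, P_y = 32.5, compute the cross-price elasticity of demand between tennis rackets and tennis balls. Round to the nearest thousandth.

-0.080

First evaluate Q_d: 5.9 − 4.63(15) + 0.053(4500) − 0.4(32.5) = 5.9 − 69.45 + 238.5 − 13 = 161.95.
∂Q_d/∂P_y = −0.4, so E_xy = -0.4·(32.5/161.95) ≈ -0.080.
E_xy < 0: the goods are complements.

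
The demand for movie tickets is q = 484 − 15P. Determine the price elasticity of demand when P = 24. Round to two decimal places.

-2.90

At P = 24, q = 124.
dq/dP = −15.
Point elasticity E = (dq/dP)·(P/q) = -15 × 24/124 ≈ -2.90.
|E| > 1, so demand is elastic at this price.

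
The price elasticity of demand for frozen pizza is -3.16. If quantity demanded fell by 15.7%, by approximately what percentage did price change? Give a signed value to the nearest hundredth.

%ΔQ ≈ E × %ΔP ⇒ %ΔP = %ΔQ / E = (-15.7%)/(-3.16) ≈ 4.97%.

4.97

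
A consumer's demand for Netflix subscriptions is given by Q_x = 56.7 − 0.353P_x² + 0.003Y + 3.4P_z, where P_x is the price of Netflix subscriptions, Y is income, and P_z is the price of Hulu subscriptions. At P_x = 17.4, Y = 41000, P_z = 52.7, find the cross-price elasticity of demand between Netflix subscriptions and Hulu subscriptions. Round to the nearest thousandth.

0.711

First evaluate Q_x: 56.7 − 0.353(17.4)² + 0.003(41000) + 3.4(52.7) = 56.7 − 106.8743 + 123 + 179.18 = 252.0057.
∂Q_x/∂P_z = +3.4, so E_xy = 3.4·(52.7/252.0057) ≈ 0.711.
E_xy > 0: the goods are substitutes.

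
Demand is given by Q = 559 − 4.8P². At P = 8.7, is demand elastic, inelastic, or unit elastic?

elastic

At P = 8.7, Q = 195.688.
dQ/dP = −2·4.8·P = −83.52.
Point elasticity E = (dQ/dP)·(P/Q) = -83.52 × 8.7/195.688 ≈ -3.713.
|E| ≈ 3.713 > 1, so demand is elastic.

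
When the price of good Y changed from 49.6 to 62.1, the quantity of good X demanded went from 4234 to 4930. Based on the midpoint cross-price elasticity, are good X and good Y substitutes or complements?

substitutes

%ΔQ_x = (4930 − 4234)/[(4234+4930)/2] = 696/4582 ≈ 0.1519.
%ΔP_y = (62.1 − 49.6)/[(49.6+62.1)/2] ≈ 0.2238.
E_xy = 0.1519/0.2238 ≈ 0.679.
E_xy > 0, so the goods are substitutes.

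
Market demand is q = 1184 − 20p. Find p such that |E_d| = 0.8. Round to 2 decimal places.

Set −bp/(a − bp) = −0.8 ⇒ bp = 0.8(a − bp) ⇒ bp(1+0.8) = 0.8·a.
p = 0.8·1184/(20·1.8) ≈ 26.31.

26.31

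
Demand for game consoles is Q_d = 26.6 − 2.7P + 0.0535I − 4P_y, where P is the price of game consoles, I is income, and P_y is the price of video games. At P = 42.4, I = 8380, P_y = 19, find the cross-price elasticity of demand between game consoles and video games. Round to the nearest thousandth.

-0.267

At the given point, Q_d = 26.6 − 2.7(42.4) + 0.0535(8380) − 4(19) = 26.6 − 114.48 + 448.33 − 76 = 284.45.
∂Q_d/∂P_y = −4, so E_xy = -4·(19/284.45) ≈ -0.267.
E_xy < 0: the goods are complements.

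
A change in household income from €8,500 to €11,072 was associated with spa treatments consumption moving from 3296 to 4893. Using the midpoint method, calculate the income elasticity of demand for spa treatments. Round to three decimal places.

1.484

%ΔQ = (4893 − 3296)/[(3296+4893)/2] = 1597/4094.5 ≈ 0.3900.
%ΔI = (11,072 − 8,500)/[(8,500+11,072)/2] = 2572/9786 ≈ 0.2628.
E_I = %ΔQ/%ΔI ≈ 1.484.
E_I > 1: normal good (luxury).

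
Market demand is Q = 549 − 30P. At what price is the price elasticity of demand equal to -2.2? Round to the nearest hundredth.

Set −bP/(a − bP) = −2.2 ⇒ bP = 2.2(a − bP) ⇒ bP(1+2.2) = 2.2·a.
P = 2.2·549/(30·3.2) ≈ 12.58.

12.58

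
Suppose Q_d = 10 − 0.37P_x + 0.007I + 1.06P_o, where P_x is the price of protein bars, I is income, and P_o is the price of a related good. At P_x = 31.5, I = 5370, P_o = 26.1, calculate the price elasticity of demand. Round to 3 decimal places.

-0.183

First evaluate Q_d: 10 − 0.37(31.5) + 0.007(5370) + 1.06(26.1) = 10 − 11.655 + 37.59 + 27.666 = 63.601.
∂Q_d/∂P_x = −0.37, so E_p = (−0.37)·(31.5/63.601) ≈ -0.183.
|E_p| < 1: demand is inelastic.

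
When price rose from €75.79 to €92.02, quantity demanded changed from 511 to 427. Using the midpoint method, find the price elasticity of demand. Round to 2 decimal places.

-0.93

%Δq = (427 − 511)/[(511 + 427)/2] = -84/469 ≈ -0.1791.
%ΔP = (92.02 − 75.79)/[(75.79 + 92.02)/2] = 16.23/83.905 ≈ 0.1934.
Arc elasticity E = %Δq/%ΔP ≈ -0.1791/0.1934 ≈ -0.93.
|E| < 1: demand is inelastic over this range.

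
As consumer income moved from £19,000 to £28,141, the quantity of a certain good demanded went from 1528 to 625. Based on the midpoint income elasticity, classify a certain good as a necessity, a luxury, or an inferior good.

%ΔQ = (625 − 1528)/[(1528+625)/2] = -903/1076.5 ≈ -0.8388.
%ΔI = (28,141 − 19,000)/[(19,000+28,141)/2] = 9141/23570.5 ≈ 0.3878.
E_I = %ΔQ/%ΔI ≈ -2.163.
E_I < 0: inferior good.

inferior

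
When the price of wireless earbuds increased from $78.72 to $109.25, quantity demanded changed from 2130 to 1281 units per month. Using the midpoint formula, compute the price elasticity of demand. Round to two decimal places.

-1.53

%Δq = (1281 − 2130)/[(2130 + 1281)/2] = -849/1705.5 ≈ -0.4978.
%Δp = (109.25 − 78.72)/[(78.72 + 109.25)/2] = 30.53/93.985 ≈ 0.3248.
Arc elasticity E = %Δq/%Δp ≈ -0.4978/0.3248 ≈ -1.53.
|E| > 1: demand is elastic over this range.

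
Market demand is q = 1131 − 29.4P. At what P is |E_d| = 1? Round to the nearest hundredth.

For linear demand q = a − bP, E = −bP/(a − bP). |E| = 1 ⇒ bP = a − bP ⇒ P = a/(2b).
P = 1131/(2·29.4) ≈ 19.23.

19.23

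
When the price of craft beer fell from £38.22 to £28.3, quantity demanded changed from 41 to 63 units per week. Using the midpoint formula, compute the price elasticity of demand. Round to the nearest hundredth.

%ΔQ = (63 − 41)/[(41 + 63)/2] = 22/52 ≈ 0.4231.
%ΔP = (28.3 − 38.22)/[(38.22 + 28.3)/2] = -9.92/33.26 ≈ -0.2983.
Arc elasticity E = %ΔQ/%ΔP ≈ 0.4231/-0.2983 ≈ -1.42.
|E| > 1: demand is elastic over this range.

-1.42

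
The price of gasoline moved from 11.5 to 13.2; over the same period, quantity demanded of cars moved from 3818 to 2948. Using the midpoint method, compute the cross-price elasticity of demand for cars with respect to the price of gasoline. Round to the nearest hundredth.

%ΔQ_x = (2948 − 3818)/[(3818+2948)/2] = -870/3383 ≈ -0.2572.
%ΔP_y = (13.2 − 11.5)/[(11.5+13.2)/2] ≈ 0.1377.
E_xy = -0.2572/0.1377 ≈ -1.87.
E_xy < 0, so cars and gasoline are complements.

-1.87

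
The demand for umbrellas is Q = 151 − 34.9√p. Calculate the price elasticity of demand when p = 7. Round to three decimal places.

At p = 7, Q = 58.6633.
dQ/dp = −34.9/(2√p) = −34.9/(2·2.6458).
Point elasticity E = (dQ/dp)·(p/Q) = -6.5955 × 7/58.6633 ≈ -0.787.
|E| < 1, so demand is inelastic at this price.

-0.787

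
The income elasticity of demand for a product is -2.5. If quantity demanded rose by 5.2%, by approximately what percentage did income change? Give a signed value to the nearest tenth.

%ΔQ ≈ E × %ΔI ⇒ %ΔI = %ΔQ / E = (5.2%)/(-2.5) ≈ -2.1%.

-2.1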